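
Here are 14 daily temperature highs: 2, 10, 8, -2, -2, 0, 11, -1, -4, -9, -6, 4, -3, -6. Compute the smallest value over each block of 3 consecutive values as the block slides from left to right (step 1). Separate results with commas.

(2, 10, 8) → min 2
(10, 8, -2) → min -2
(8, -2, -2) → min -2
(-2, -2, 0) → min -2
(-2, 0, 11) → min -2
(0, 11, -1) → min -1
(11, -1, -4) → min -4
(-1, -4, -9) → min -9
(-4, -9, -6) → min -9
(-9, -6, 4) → min -9
(-6, 4, -3) → min -6
(4, -3, -6) → min -6

2, -2, -2, -2, -2, -1, -4, -9, -9, -9, -6, -6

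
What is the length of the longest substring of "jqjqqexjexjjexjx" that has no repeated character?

4

[j] len 1
[j, q] len 2
[q, j] len 2
[j, q] len 2
[q] len 1
[q, e] len 2
[q, e, x] len 3
[q, e, x, j] len 4
[x, j, e] len 3
[j, e, x] len 3
[e, x, j] len 3
[j] len 1
[j, e] len 2
[j, e, x] len 3
[e, x, j] len 3
[j, x] len 2
Longest all-distinct length: 4.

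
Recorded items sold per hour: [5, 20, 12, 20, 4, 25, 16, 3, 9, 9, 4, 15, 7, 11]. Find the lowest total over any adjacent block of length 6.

(5, 20, 12, 20, 4, 25) → sum 86
(20, 12, 20, 4, 25, 16) → sum 97
(12, 20, 4, 25, 16, 3) → sum 80
(20, 4, 25, 16, 3, 9) → sum 77
(4, 25, 16, 3, 9, 9) → sum 66
(25, 16, 3, 9, 9, 4) → sum 66
(16, 3, 9, 9, 4, 15) → sum 56
(3, 9, 9, 4, 15, 7) → sum 47
(9, 9, 4, 15, 7, 11) → sum 55
Lowest of these is 47.

47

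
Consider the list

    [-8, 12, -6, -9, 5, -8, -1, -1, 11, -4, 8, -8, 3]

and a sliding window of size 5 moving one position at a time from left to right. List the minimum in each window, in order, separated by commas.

Sliding a size-5 window across the 13 values:
-8 12 -6 -9 5 → min -9
12 -6 -9 5 -8 → min -9
-6 -9 5 -8 -1 → min -9
-9 5 -8 -1 -1 → min -9
5 -8 -1 -1 11 → min -8
-8 -1 -1 11 -4 → min -8
-1 -1 11 -4 8 → min -4
-1 11 -4 8 -8 → min -8
11 -4 8 -8 3 → min -8

-9, -9, -9, -9, -8, -8, -4, -8, -8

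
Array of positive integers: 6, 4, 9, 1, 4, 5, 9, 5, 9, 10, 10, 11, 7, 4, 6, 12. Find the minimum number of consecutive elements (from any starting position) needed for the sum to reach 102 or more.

add 6: running sum 6 < 102
add 4: running sum 10 < 102
add 9: running sum 19 < 102
add 1: running sum 20 < 102
add 4: running sum 24 < 102
add 5: running sum 29 < 102
add 9: running sum 38 < 102
add 5: running sum 43 < 102
add 9: running sum 52 < 102
add 10: running sum 62 < 102
add 10: running sum 72 < 102
add 11: running sum 83 < 102
add 7: running sum 90 < 102
add 4: running sum 94 < 102
add 6: running sum 100 < 102
end 15: [9, 1, 4, 5, 9, 5, 9, 10, 10, 11, 7, 4, 6, 12] sum 102, len 14
Shortest qualifying length: 14.

14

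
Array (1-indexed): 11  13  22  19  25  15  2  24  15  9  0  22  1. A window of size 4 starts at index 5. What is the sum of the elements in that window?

66

Elements at indices 5..8: 25, 15, 2, 24
sum(25, 15, 2, 24) = 66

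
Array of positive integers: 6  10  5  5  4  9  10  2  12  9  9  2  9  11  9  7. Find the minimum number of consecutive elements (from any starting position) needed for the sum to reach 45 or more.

add 6: running sum 6 < 45
add 10: running sum 16 < 45
add 5: running sum 21 < 45
add 5: running sum 26 < 45
add 4: running sum 30 < 45
add 9: running sum 39 < 45
add 10: shortest ending here [6, 10, 5, 5, 4, 9, 10] sum 49, len 7
add 2: shortest ending here [10, 5, 5, 4, 9, 10, 2] sum 45, len 7
add 12: shortest ending here [5, 5, 4, 9, 10, 2, 12] sum 47, len 7
add 9: shortest ending here [4, 9, 10, 2, 12, 9] sum 46, len 6
add 9: shortest ending here [9, 10, 2, 12, 9, 9] sum 51, len 6
add 2: shortest ending here [9, 10, 2, 12, 9, 9, 2] sum 53, len 7
add 9: shortest ending here [10, 2, 12, 9, 9, 2, 9] sum 53, len 7
add 11: shortest ending here [12, 9, 9, 2, 9, 11] sum 52, len 6
add 9: shortest ending here [9, 9, 2, 9, 11, 9] sum 49, len 6
add 7: shortest ending here [9, 2, 9, 11, 9, 7] sum 47, len 6
Shortest qualifying length: 6.

6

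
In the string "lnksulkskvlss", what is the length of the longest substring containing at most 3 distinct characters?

[l] 1 distinct, len 1
[l, n] 2 distinct, len 2
[l, n, k] 3 distinct, len 3
[n, k, s] 3 distinct, len 3
[k, s, u] 3 distinct, len 3
[s, u, l] 3 distinct, len 3
[u, l, k] 3 distinct, len 3
[l, k, s] 3 distinct, len 3
[l, k, s, k] 3 distinct, len 4
[k, s, k, v] 3 distinct, len 4
[k, v, l] 3 distinct, len 3
[v, l, s] 3 distinct, len 3
[v, l, s, s] 3 distinct, len 4
Longest length with ≤3 distinct: 4.

4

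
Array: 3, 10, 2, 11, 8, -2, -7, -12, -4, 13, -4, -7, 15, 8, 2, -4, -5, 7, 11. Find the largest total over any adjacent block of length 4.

31

Window sums for each of the 16 positions:
(3, 10, 2, 11) → sum 26
(10, 2, 11, 8) → sum 31
(2, 11, 8, -2) → sum 19
(11, 8, -2, -7) → sum 10
(8, -2, -7, -12) → sum -13
(-2, -7, -12, -4) → sum -25
(-7, -12, -4, 13) → sum -10
(-12, -4, 13, -4) → sum -7
(-4, 13, -4, -7) → sum -2
(13, -4, -7, 15) → sum 17
(-4, -7, 15, 8) → sum 12
(-7, 15, 8, 2) → sum 18
(15, 8, 2, -4) → sum 21
(8, 2, -4, -5) → sum 1
(2, -4, -5, 7) → sum 0
(-4, -5, 7, 11) → sum 9
Largest of these is 31.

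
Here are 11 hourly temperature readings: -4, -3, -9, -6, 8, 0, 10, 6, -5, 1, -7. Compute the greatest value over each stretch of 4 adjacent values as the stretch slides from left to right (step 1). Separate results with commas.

[-4, -3, -9, -6] → max -3
[-3, -9, -6, 8] → max 8
[-9, -6, 8, 0] → max 8
[-6, 8, 0, 10] → max 10
[8, 0, 10, 6] → max 10
[0, 10, 6, -5] → max 10
[10, 6, -5, 1] → max 10
[6, -5, 1, -7] → max 6

-3, 8, 8, 10, 10, 10, 10, 6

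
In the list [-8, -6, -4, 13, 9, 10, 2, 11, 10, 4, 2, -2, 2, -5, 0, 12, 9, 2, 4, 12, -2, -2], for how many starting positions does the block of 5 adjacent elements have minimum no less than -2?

(-8, -6, -4, 13, 9) → min -8
(-6, -4, 13, 9, 10) → min -6
(-4, 13, 9, 10, 2) → min -4
(13, 9, 10, 2, 11) → min 2  ≥ -2 ✓
(9, 10, 2, 11, 10) → min 2  ≥ -2 ✓
(10, 2, 11, 10, 4) → min 2  ≥ -2 ✓
(2, 11, 10, 4, 2) → min 2  ≥ -2 ✓
(11, 10, 4, 2, -2) → min -2  ≥ -2 ✓
(10, 4, 2, -2, 2) → min -2  ≥ -2 ✓
(4, 2, -2, 2, -5) → min -5
(2, -2, 2, -5, 0) → min -5
(-2, 2, -5, 0, 12) → min -5
(2, -5, 0, 12, 9) → min -5
(-5, 0, 12, 9, 2) → min -5
(0, 12, 9, 2, 4) → min 0  ≥ -2 ✓
(12, 9, 2, 4, 12) → min 2  ≥ -2 ✓
(9, 2, 4, 12, -2) → min -2  ≥ -2 ✓
(2, 4, 12, -2, -2) → min -2  ≥ -2 ✓
10 windows satisfy the condition.

10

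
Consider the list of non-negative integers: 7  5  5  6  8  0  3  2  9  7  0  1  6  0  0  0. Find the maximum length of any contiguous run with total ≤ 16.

Extend to the right; shrink from the left whenever the sum exceeds 16:
add 7: [7] sum 7, len 1
add 5: [7, 5] sum 12, len 2
add 5: [5, 5] sum 10, len 2
add 6: [5, 5, 6] sum 16, len 3
add 8: [6, 8] sum 14, len 2
add 0: [6, 8, 0] sum 14, len 3
add 3: [8, 0, 3] sum 11, len 3
add 2: [8, 0, 3, 2] sum 13, len 4
add 9: [0, 3, 2, 9] sum 14, len 4
add 7: [9, 7] sum 16, len 2
add 0: [9, 7, 0] sum 16, len 3
add 1: [7, 0, 1] sum 8, len 3
add 6: [7, 0, 1, 6] sum 14, len 4
add 0: [7, 0, 1, 6, 0] sum 14, len 5
add 0: [7, 0, 1, 6, 0, 0] sum 14, len 6
add 0: [7, 0, 1, 6, 0, 0, 0] sum 14, len 7
Longest length seen: 7.

7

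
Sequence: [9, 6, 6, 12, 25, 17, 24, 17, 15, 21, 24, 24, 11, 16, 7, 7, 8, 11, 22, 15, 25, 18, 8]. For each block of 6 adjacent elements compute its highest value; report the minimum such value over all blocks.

9 6 6 12 25 17 → max 25
6 6 12 25 17 24 → max 25
6 12 25 17 24 17 → max 25
12 25 17 24 17 15 → max 25
25 17 24 17 15 21 → max 25
17 24 17 15 21 24 → max 24
24 17 15 21 24 24 → max 24
17 15 21 24 24 11 → max 24
15 21 24 24 11 16 → max 24
21 24 24 11 16 7 → max 24
24 24 11 16 7 7 → max 24
24 11 16 7 7 8 → max 24
11 16 7 7 8 11 → max 16
16 7 7 8 11 22 → max 22
7 7 8 11 22 15 → max 22
7 8 11 22 15 25 → max 25
8 11 22 15 25 18 → max 25
11 22 15 25 18 8 → max 25
Minimum of these is 16.

16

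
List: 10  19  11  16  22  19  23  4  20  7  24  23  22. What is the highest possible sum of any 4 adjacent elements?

(10, 19, 11, 16) → sum 56
(19, 11, 16, 22) → sum 68
(11, 16, 22, 19) → sum 68
(16, 22, 19, 23) → sum 80
(22, 19, 23, 4) → sum 68
(19, 23, 4, 20) → sum 66
(23, 4, 20, 7) → sum 54
(4, 20, 7, 24) → sum 55
(20, 7, 24, 23) → sum 74
(7, 24, 23, 22) → sum 76
Highest of these is 80.

80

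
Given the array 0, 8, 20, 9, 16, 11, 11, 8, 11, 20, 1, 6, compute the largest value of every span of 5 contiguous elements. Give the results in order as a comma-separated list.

20, 20, 20, 16, 16, 20, 20, 20

Sliding a size-5 window across the 12 values:
(0, 8, 20, 9, 16) → max 20
(8, 20, 9, 16, 11) → max 20
(20, 9, 16, 11, 11) → max 20
(9, 16, 11, 11, 8) → max 16
(16, 11, 11, 8, 11) → max 16
(11, 11, 8, 11, 20) → max 20
(11, 8, 11, 20, 1) → max 20
(8, 11, 20, 1, 6) → max 20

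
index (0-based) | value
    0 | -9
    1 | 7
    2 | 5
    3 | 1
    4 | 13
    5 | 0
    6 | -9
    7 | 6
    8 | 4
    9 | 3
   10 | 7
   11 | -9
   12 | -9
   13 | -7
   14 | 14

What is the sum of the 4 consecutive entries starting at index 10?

Elements at indices 10..13: 7, -9, -9, -7
sum(7, -9, -9, -7) = -18

-18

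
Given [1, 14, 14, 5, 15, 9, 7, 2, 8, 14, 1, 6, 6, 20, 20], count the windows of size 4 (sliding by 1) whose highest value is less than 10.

1

[1, 14, 14, 5] → max 14
[14, 14, 5, 15] → max 15
[14, 5, 15, 9] → max 15
[5, 15, 9, 7] → max 15
[15, 9, 7, 2] → max 15
[9, 7, 2, 8] → max 9  < 10 ✓
[7, 2, 8, 14] → max 14
[2, 8, 14, 1] → max 14
[8, 14, 1, 6] → max 14
[14, 1, 6, 6] → max 14
[1, 6, 6, 20] → max 20
[6, 6, 20, 20] → max 20
1 window satisfy the condition.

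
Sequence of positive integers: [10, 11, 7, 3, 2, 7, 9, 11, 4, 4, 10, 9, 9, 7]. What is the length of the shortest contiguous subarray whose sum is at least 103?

Extend right; whenever the sum reaches 103, record the length and shrink from the left:
add 10: running sum 10 < 103
add 11: running sum 21 < 103
add 7: running sum 28 < 103
add 3: running sum 31 < 103
add 2: running sum 33 < 103
add 7: running sum 40 < 103
add 9: running sum 49 < 103
add 11: running sum 60 < 103
add 4: running sum 64 < 103
add 4: running sum 68 < 103
add 10: running sum 78 < 103
add 9: running sum 87 < 103
add 9: running sum 96 < 103
add 7: shortest ending here [10, 11, 7, 3, 2, 7, 9, 11, 4, 4, 10, 9, 9, 7] sum 103, len 14
Shortest qualifying length: 14.

14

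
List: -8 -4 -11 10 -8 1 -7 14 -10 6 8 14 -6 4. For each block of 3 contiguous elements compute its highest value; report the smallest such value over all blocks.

-4

(-8, -4, -11) → max -4
(-4, -11, 10) → max 10
(-11, 10, -8) → max 10
(10, -8, 1) → max 10
(-8, 1, -7) → max 1
(1, -7, 14) → max 14
(-7, 14, -10) → max 14
(14, -10, 6) → max 14
(-10, 6, 8) → max 8
(6, 8, 14) → max 14
(8, 14, -6) → max 14
(14, -6, 4) → max 14
Smallest of these is -4.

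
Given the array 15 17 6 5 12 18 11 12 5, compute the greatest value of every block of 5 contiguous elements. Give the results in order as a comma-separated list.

15 17 6 5 12 → max 17
17 6 5 12 18 → max 18
6 5 12 18 11 → max 18
5 12 18 11 12 → max 18
12 18 11 12 5 → max 18

17, 18, 18, 18, 18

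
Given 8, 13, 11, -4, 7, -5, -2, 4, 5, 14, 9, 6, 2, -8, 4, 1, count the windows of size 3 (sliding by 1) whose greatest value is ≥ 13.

5

8 13 11 → max 13  ≥ 13 ✓
13 11 -4 → max 13  ≥ 13 ✓
11 -4 7 → max 11
-4 7 -5 → max 7
7 -5 -2 → max 7
-5 -2 4 → max 4
-2 4 5 → max 5
4 5 14 → max 14  ≥ 13 ✓
5 14 9 → max 14  ≥ 13 ✓
14 9 6 → max 14  ≥ 13 ✓
9 6 2 → max 9
6 2 -8 → max 6
2 -8 4 → max 4
-8 4 1 → max 4
5 windows satisfy the condition.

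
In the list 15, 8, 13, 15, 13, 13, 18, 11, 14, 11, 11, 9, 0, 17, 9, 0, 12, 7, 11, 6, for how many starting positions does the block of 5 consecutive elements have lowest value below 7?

15 8 13 15 13 → min 8
8 13 15 13 13 → min 8
13 15 13 13 18 → min 13
15 13 13 18 11 → min 11
13 13 18 11 14 → min 11
13 18 11 14 11 → min 11
18 11 14 11 11 → min 11
11 14 11 11 9 → min 9
14 11 11 9 0 → min 0  < 7 ✓
11 11 9 0 17 → min 0  < 7 ✓
11 9 0 17 9 → min 0  < 7 ✓
9 0 17 9 0 → min 0  < 7 ✓
0 17 9 0 12 → min 0  < 7 ✓
17 9 0 12 7 → min 0  < 7 ✓
9 0 12 7 11 → min 0  < 7 ✓
0 12 7 11 6 → min 0  < 7 ✓
8 windows satisfy the condition.

8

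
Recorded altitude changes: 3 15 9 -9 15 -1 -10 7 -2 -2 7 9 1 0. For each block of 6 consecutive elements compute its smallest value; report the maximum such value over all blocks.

Window mins for each of the 9 positions:
(3, 15, 9, -9, 15, -1) → min -9
(15, 9, -9, 15, -1, -10) → min -10
(9, -9, 15, -1, -10, 7) → min -10
(-9, 15, -1, -10, 7, -2) → min -10
(15, -1, -10, 7, -2, -2) → min -10
(-1, -10, 7, -2, -2, 7) → min -10
(-10, 7, -2, -2, 7, 9) → min -10
(7, -2, -2, 7, 9, 1) → min -2
(-2, -2, 7, 9, 1, 0) → min -2
Maximum of these is -2.

-2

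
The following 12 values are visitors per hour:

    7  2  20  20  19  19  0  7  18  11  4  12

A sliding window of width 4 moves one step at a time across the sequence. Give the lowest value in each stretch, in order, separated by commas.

(7, 2, 20, 20) → min 2
(2, 20, 20, 19) → min 2
(20, 20, 19, 19) → min 19
(20, 19, 19, 0) → min 0
(19, 19, 0, 7) → min 0
(19, 0, 7, 18) → min 0
(0, 7, 18, 11) → min 0
(7, 18, 11, 4) → min 4
(18, 11, 4, 12) → min 4

2, 2, 19, 0, 0, 0, 0, 4, 4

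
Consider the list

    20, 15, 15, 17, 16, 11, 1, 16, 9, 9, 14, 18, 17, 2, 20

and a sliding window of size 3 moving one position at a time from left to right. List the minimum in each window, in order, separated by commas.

15, 15, 15, 11, 1, 1, 1, 9, 9, 9, 14, 2, 2

20 15 15 → min 15
15 15 17 → min 15
15 17 16 → min 15
17 16 11 → min 11
16 11 1 → min 1
11 1 16 → min 1
1 16 9 → min 1
16 9 9 → min 9
9 9 14 → min 9
9 14 18 → min 9
14 18 17 → min 14
18 17 2 → min 2
17 2 20 → min 2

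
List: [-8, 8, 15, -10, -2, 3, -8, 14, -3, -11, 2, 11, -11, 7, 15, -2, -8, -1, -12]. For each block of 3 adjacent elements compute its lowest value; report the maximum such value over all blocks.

[-8, 8, 15] → min -8
[8, 15, -10] → min -10
[15, -10, -2] → min -10
[-10, -2, 3] → min -10
[-2, 3, -8] → min -8
[3, -8, 14] → min -8
[-8, 14, -3] → min -8
[14, -3, -11] → min -11
[-3, -11, 2] → min -11
[-11, 2, 11] → min -11
[2, 11, -11] → min -11
[11, -11, 7] → min -11
[-11, 7, 15] → min -11
[7, 15, -2] → min -2
[15, -2, -8] → min -8
[-2, -8, -1] → min -8
[-8, -1, -12] → min -12
Maximum of these is -2.

-2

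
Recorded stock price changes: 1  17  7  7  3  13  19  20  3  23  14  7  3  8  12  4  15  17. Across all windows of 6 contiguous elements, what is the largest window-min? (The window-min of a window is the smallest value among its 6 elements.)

Each size-6 window and its min:
(1, 17, 7, 7, 3, 13) → min 1
(17, 7, 7, 3, 13, 19) → min 3
(7, 7, 3, 13, 19, 20) → min 3
(7, 3, 13, 19, 20, 3) → min 3
(3, 13, 19, 20, 3, 23) → min 3
(13, 19, 20, 3, 23, 14) → min 3
(19, 20, 3, 23, 14, 7) → min 3
(20, 3, 23, 14, 7, 3) → min 3
(3, 23, 14, 7, 3, 8) → min 3
(23, 14, 7, 3, 8, 12) → min 3
(14, 7, 3, 8, 12, 4) → min 3
(7, 3, 8, 12, 4, 15) → min 3
(3, 8, 12, 4, 15, 17) → min 3
Largest of these is 3.

3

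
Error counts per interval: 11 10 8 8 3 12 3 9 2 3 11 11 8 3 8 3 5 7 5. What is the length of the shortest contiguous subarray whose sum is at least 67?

10

Extend right; whenever the sum reaches 67, record the length and shrink from the left:
add 11: running sum 11 < 67
add 10: running sum 21 < 67
add 8: running sum 29 < 67
add 8: running sum 37 < 67
add 3: running sum 40 < 67
add 12: running sum 52 < 67
add 3: running sum 55 < 67
add 9: running sum 64 < 67
add 2: running sum 66 < 67
add 3: shortest ending here [11, 10, 8, 8, 3, 12, 3, 9, 2, 3] sum 69, len 10
add 11: shortest ending here [10, 8, 8, 3, 12, 3, 9, 2, 3, 11] sum 69, len 10
add 11: shortest ending here [8, 8, 3, 12, 3, 9, 2, 3, 11, 11] sum 70, len 10
add 8: shortest ending here [8, 3, 12, 3, 9, 2, 3, 11, 11, 8] sum 70, len 10
add 3: shortest ending here [8, 3, 12, 3, 9, 2, 3, 11, 11, 8, 3] sum 73, len 11
add 8: shortest ending here [12, 3, 9, 2, 3, 11, 11, 8, 3, 8] sum 70, len 10
add 3: shortest ending here [12, 3, 9, 2, 3, 11, 11, 8, 3, 8, 3] sum 73, len 11
add 5: shortest ending here [12, 3, 9, 2, 3, 11, 11, 8, 3, 8, 3, 5] sum 78, len 12
add 7: shortest ending here [9, 2, 3, 11, 11, 8, 3, 8, 3, 5, 7] sum 70, len 11
add 5: shortest ending here [9, 2, 3, 11, 11, 8, 3, 8, 3, 5, 7, 5] sum 75, len 12
Shortest qualifying length: 10.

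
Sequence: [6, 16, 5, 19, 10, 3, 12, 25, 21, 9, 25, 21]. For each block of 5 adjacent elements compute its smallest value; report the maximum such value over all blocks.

9

[6, 16, 5, 19, 10] → min 5
[16, 5, 19, 10, 3] → min 3
[5, 19, 10, 3, 12] → min 3
[19, 10, 3, 12, 25] → min 3
[10, 3, 12, 25, 21] → min 3
[3, 12, 25, 21, 9] → min 3
[12, 25, 21, 9, 25] → min 9
[25, 21, 9, 25, 21] → min 9
Maximum of these is 9.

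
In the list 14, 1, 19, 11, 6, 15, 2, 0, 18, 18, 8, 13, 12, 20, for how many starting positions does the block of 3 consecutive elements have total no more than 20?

2

14 1 19 → sum 34
1 19 11 → sum 31
19 11 6 → sum 36
11 6 15 → sum 32
6 15 2 → sum 23
15 2 0 → sum 17  ≤ 20 ✓
2 0 18 → sum 20  ≤ 20 ✓
0 18 18 → sum 36
18 18 8 → sum 44
18 8 13 → sum 39
8 13 12 → sum 33
13 12 20 → sum 45
2 windows satisfy the condition.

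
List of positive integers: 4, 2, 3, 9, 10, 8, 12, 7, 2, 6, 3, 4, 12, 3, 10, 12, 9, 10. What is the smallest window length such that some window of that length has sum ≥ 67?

Extend right; whenever the sum reaches 67, record the length and shrink from the left:
add 4: running sum 4 < 67
add 2: running sum 6 < 67
add 3: running sum 9 < 67
add 9: running sum 18 < 67
add 10: running sum 28 < 67
add 8: running sum 36 < 67
add 12: running sum 48 < 67
add 7: running sum 55 < 67
add 2: running sum 57 < 67
add 6: running sum 63 < 67
add 3: running sum 66 < 67
add 4: shortest ending here [4, 2, 3, 9, 10, 8, 12, 7, 2, 6, 3, 4] sum 70, len 12
add 12: shortest ending here [9, 10, 8, 12, 7, 2, 6, 3, 4, 12] sum 73, len 10
add 3: shortest ending here [10, 8, 12, 7, 2, 6, 3, 4, 12, 3] sum 67, len 10
add 10: shortest ending here [8, 12, 7, 2, 6, 3, 4, 12, 3, 10] sum 67, len 10
add 12: shortest ending here [12, 7, 2, 6, 3, 4, 12, 3, 10, 12] sum 71, len 10
add 9: shortest ending here [7, 2, 6, 3, 4, 12, 3, 10, 12, 9] sum 68, len 10
add 10: shortest ending here [6, 3, 4, 12, 3, 10, 12, 9, 10] sum 69, len 9
Shortest qualifying length: 9.

9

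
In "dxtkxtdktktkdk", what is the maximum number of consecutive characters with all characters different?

add d: [d] len 1
add x: [d, x] len 2
add t: [d, x, t] len 3
add k: [d, x, t, k] len 4
add x (repeat x, move left end past it): [t, k, x] len 3
add t (repeat t, move left end past it): [k, x, t] len 3
add d: [k, x, t, d] len 4
add k (repeat k, move left end past it): [x, t, d, k] len 4
add t (repeat t, move left end past it): [d, k, t] len 3
add k (repeat k, move left end past it): [t, k] len 2
add t (repeat t, move left end past it): [k, t] len 2
add k (repeat k, move left end past it): [t, k] len 2
add d: [t, k, d] len 3
add k (repeat k, move left end past it): [d, k] len 2
Longest all-distinct length: 4.

4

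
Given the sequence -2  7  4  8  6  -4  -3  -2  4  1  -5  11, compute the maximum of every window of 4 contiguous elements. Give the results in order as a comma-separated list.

8, 8, 8, 8, 6, 4, 4, 4, 11

[-2, 7, 4, 8] → max 8
[7, 4, 8, 6] → max 8
[4, 8, 6, -4] → max 8
[8, 6, -4, -3] → max 8
[6, -4, -3, -2] → max 6
[-4, -3, -2, 4] → max 4
[-3, -2, 4, 1] → max 4
[-2, 4, 1, -5] → max 4
[4, 1, -5, 11] → max 11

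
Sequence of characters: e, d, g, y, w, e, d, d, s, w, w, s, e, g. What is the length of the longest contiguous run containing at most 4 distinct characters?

[e] 1 distinct, len 1
[e, d] 2 distinct, len 2
[e, d, g] 3 distinct, len 3
[e, d, g, y] 4 distinct, len 4
[d, g, y, w] 4 distinct, len 4
[g, y, w, e] 4 distinct, len 4
[y, w, e, d] 4 distinct, len 4
[y, w, e, d, d] 4 distinct, len 5
[w, e, d, d, s] 4 distinct, len 5
[w, e, d, d, s, w] 4 distinct, len 6
[w, e, d, d, s, w, w] 4 distinct, len 7
[w, e, d, d, s, w, w, s] 4 distinct, len 8
[w, e, d, d, s, w, w, s, e] 4 distinct, len 9
[s, w, w, s, e, g] 4 distinct, len 6
Longest length with ≤4 distinct: 9.

9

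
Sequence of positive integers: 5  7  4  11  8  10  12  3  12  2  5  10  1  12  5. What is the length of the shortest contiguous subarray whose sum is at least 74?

add 5: running sum 5 < 74
add 7: running sum 12 < 74
add 4: running sum 16 < 74
add 11: running sum 27 < 74
add 8: running sum 35 < 74
add 10: running sum 45 < 74
add 12: running sum 57 < 74
add 3: running sum 60 < 74
add 12: running sum 72 < 74
end 9: [5, 7, 4, 11, 8, 10, 12, 3, 12, 2] sum 74, len 10
end 10: [7, 4, 11, 8, 10, 12, 3, 12, 2, 5] sum 74, len 10
end 11: [4, 11, 8, 10, 12, 3, 12, 2, 5, 10] sum 77, len 10
end 12: [11, 8, 10, 12, 3, 12, 2, 5, 10, 1] sum 74, len 10
end 13: [8, 10, 12, 3, 12, 2, 5, 10, 1, 12] sum 75, len 10
end 14: [8, 10, 12, 3, 12, 2, 5, 10, 1, 12, 5] sum 80, len 11
Shortest qualifying length: 10.

10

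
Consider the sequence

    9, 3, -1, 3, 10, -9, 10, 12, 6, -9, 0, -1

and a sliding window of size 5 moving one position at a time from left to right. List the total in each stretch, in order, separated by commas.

24, 6, 13, 26, 29, 10, 19, 8

[9, 3, -1, 3, 10] → sum 24
[3, -1, 3, 10, -9] → sum 6
[-1, 3, 10, -9, 10] → sum 13
[3, 10, -9, 10, 12] → sum 26
[10, -9, 10, 12, 6] → sum 29
[-9, 10, 12, 6, -9] → sum 10
[10, 12, 6, -9, 0] → sum 19
[12, 6, -9, 0, -1] → sum 8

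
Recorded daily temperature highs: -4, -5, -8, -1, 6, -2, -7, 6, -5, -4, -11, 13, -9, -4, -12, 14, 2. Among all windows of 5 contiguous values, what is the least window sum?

(-4, -5, -8, -1, 6) → sum -12
(-5, -8, -1, 6, -2) → sum -10
(-8, -1, 6, -2, -7) → sum -12
(-1, 6, -2, -7, 6) → sum 2
(6, -2, -7, 6, -5) → sum -2
(-2, -7, 6, -5, -4) → sum -12
(-7, 6, -5, -4, -11) → sum -21
(6, -5, -4, -11, 13) → sum -1
(-5, -4, -11, 13, -9) → sum -16
(-4, -11, 13, -9, -4) → sum -15
(-11, 13, -9, -4, -12) → sum -23
(13, -9, -4, -12, 14) → sum 2
(-9, -4, -12, 14, 2) → sum -9
Least of these is -23.

-23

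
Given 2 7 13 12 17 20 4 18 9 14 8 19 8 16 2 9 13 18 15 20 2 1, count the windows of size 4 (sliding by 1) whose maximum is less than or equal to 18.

(2, 7, 13, 12) → max 13  ≤ 18 ✓
(7, 13, 12, 17) → max 17  ≤ 18 ✓
(13, 12, 17, 20) → max 20
(12, 17, 20, 4) → max 20
(17, 20, 4, 18) → max 20
(20, 4, 18, 9) → max 20
(4, 18, 9, 14) → max 18  ≤ 18 ✓
(18, 9, 14, 8) → max 18  ≤ 18 ✓
(9, 14, 8, 19) → max 19
(14, 8, 19, 8) → max 19
(8, 19, 8, 16) → max 19
(19, 8, 16, 2) → max 19
(8, 16, 2, 9) → max 16  ≤ 18 ✓
(16, 2, 9, 13) → max 16  ≤ 18 ✓
(2, 9, 13, 18) → max 18  ≤ 18 ✓
(9, 13, 18, 15) → max 18  ≤ 18 ✓
(13, 18, 15, 20) → max 20
(18, 15, 20, 2) → max 20
(15, 20, 2, 1) → max 20
8 windows satisfy the condition.

8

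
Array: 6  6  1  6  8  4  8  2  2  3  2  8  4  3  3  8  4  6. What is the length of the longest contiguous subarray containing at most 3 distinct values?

6

[6] 1 distinct, len 1
[6, 6] 1 distinct, len 2
[6, 6, 1] 2 distinct, len 3
[6, 6, 1, 6] 2 distinct, len 4
[6, 6, 1, 6, 8] 3 distinct, len 5
[6, 8, 4] 3 distinct, len 3
[6, 8, 4, 8] 3 distinct, len 4
[8, 4, 8, 2] 3 distinct, len 4
[8, 4, 8, 2, 2] 3 distinct, len 5
[8, 2, 2, 3] 3 distinct, len 4
[8, 2, 2, 3, 2] 3 distinct, len 5
[8, 2, 2, 3, 2, 8] 3 distinct, len 6
[2, 8, 4] 3 distinct, len 3
[8, 4, 3] 3 distinct, len 3
[8, 4, 3, 3] 3 distinct, len 4
[8, 4, 3, 3, 8] 3 distinct, len 5
[8, 4, 3, 3, 8, 4] 3 distinct, len 6
[8, 4, 6] 3 distinct, len 3
Longest length with ≤3 distinct: 6.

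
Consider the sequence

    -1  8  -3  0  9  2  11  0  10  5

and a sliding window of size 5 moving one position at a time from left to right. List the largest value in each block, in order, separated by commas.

9, 9, 11, 11, 11, 11

-1 8 -3 0 9 → max 9
8 -3 0 9 2 → max 9
-3 0 9 2 11 → max 11
0 9 2 11 0 → max 11
9 2 11 0 10 → max 11
2 11 0 10 5 → max 11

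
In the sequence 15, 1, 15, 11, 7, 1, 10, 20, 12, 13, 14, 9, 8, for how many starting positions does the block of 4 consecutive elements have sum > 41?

15 1 15 11 → sum 42  > 41 ✓
1 15 11 7 → sum 34
15 11 7 1 → sum 34
11 7 1 10 → sum 29
7 1 10 20 → sum 38
1 10 20 12 → sum 43  > 41 ✓
10 20 12 13 → sum 55  > 41 ✓
20 12 13 14 → sum 59  > 41 ✓
12 13 14 9 → sum 48  > 41 ✓
13 14 9 8 → sum 44  > 41 ✓
6 windows satisfy the condition.

6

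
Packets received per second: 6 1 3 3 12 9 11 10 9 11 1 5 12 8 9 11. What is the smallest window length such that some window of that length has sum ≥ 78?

Extend right; whenever the sum reaches 78, record the length and shrink from the left:
add 6: running sum 6 < 78
add 1: running sum 7 < 78
add 3: running sum 10 < 78
add 3: running sum 13 < 78
add 12: running sum 25 < 78
add 9: running sum 34 < 78
add 11: running sum 45 < 78
add 10: running sum 55 < 78
add 9: running sum 64 < 78
add 11: running sum 75 < 78
add 1: running sum 76 < 78
end 11: [6, 1, 3, 3, 12, 9, 11, 10, 9, 11, 1, 5] sum 81, len 12
end 12: [12, 9, 11, 10, 9, 11, 1, 5, 12] sum 80, len 9
end 13: [12, 9, 11, 10, 9, 11, 1, 5, 12, 8] sum 88, len 10
end 14: [9, 11, 10, 9, 11, 1, 5, 12, 8, 9] sum 85, len 10
end 15: [11, 10, 9, 11, 1, 5, 12, 8, 9, 11] sum 87, len 10
Shortest qualifying length: 9.

9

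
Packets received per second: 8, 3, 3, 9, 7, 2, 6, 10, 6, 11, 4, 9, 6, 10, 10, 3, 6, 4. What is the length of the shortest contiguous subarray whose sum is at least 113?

Extend right; whenever the sum reaches 113, record the length and shrink from the left:
add 8: running sum 8 < 113
add 3: running sum 11 < 113
add 3: running sum 14 < 113
add 9: running sum 23 < 113
add 7: running sum 30 < 113
add 2: running sum 32 < 113
add 6: running sum 38 < 113
add 10: running sum 48 < 113
add 6: running sum 54 < 113
add 11: running sum 65 < 113
add 4: running sum 69 < 113
add 9: running sum 78 < 113
add 6: running sum 84 < 113
add 10: running sum 94 < 113
add 10: running sum 104 < 113
add 3: running sum 107 < 113
add 6: shortest ending here [8, 3, 3, 9, 7, 2, 6, 10, 6, 11, 4, 9, 6, 10, 10, 3, 6] sum 113, len 17
add 4: shortest ending here [8, 3, 3, 9, 7, 2, 6, 10, 6, 11, 4, 9, 6, 10, 10, 3, 6, 4] sum 117, len 18
Shortest qualifying length: 17.

17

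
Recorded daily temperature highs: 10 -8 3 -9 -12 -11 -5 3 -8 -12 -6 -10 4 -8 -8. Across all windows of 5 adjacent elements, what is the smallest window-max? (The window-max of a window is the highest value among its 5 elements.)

3

Each size-5 window and its max:
10 -8 3 -9 -12 → max 10
-8 3 -9 -12 -11 → max 3
3 -9 -12 -11 -5 → max 3
-9 -12 -11 -5 3 → max 3
-12 -11 -5 3 -8 → max 3
-11 -5 3 -8 -12 → max 3
-5 3 -8 -12 -6 → max 3
3 -8 -12 -6 -10 → max 3
-8 -12 -6 -10 4 → max 4
-12 -6 -10 4 -8 → max 4
-6 -10 4 -8 -8 → max 4
Smallest of these is 3.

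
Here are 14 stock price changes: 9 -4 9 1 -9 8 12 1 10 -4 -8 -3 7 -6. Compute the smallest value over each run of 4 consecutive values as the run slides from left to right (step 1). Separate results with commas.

(9, -4, 9, 1) → min -4
(-4, 9, 1, -9) → min -9
(9, 1, -9, 8) → min -9
(1, -9, 8, 12) → min -9
(-9, 8, 12, 1) → min -9
(8, 12, 1, 10) → min 1
(12, 1, 10, -4) → min -4
(1, 10, -4, -8) → min -8
(10, -4, -8, -3) → min -8
(-4, -8, -3, 7) → min -8
(-8, -3, 7, -6) → min -8

-4, -9, -9, -9, -9, 1, -4, -8, -8, -8, -8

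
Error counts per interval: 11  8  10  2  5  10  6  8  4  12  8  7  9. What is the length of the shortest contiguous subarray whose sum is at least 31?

add 11: running sum 11 < 31
add 8: running sum 19 < 31
add 10: running sum 29 < 31
end 3: [11, 8, 10, 2] sum 31, len 4
end 4: [11, 8, 10, 2, 5] sum 36, len 5
end 5: [8, 10, 2, 5, 10] sum 35, len 5
end 6: [10, 2, 5, 10, 6] sum 33, len 5
end 7: [2, 5, 10, 6, 8] sum 31, len 5
end 8: [5, 10, 6, 8, 4] sum 33, len 5
end 9: [10, 6, 8, 4, 12] sum 40, len 5
end 10: [8, 4, 12, 8] sum 32, len 4
end 11: [4, 12, 8, 7] sum 31, len 4
end 12: [12, 8, 7, 9] sum 36, len 4
Shortest qualifying length: 4.

4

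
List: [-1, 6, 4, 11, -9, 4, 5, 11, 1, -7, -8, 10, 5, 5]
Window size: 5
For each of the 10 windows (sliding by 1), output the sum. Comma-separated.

(-1, 6, 4, 11, -9) → sum 11
(6, 4, 11, -9, 4) → sum 16
(4, 11, -9, 4, 5) → sum 15
(11, -9, 4, 5, 11) → sum 22
(-9, 4, 5, 11, 1) → sum 12
(4, 5, 11, 1, -7) → sum 14
(5, 11, 1, -7, -8) → sum 2
(11, 1, -7, -8, 10) → sum 7
(1, -7, -8, 10, 5) → sum 1
(-7, -8, 10, 5, 5) → sum 5

11, 16, 15, 22, 12, 14, 2, 7, 1, 5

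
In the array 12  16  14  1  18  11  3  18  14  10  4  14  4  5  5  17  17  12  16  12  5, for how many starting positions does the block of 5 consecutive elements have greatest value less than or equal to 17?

12 16 14 1 18 → max 18
16 14 1 18 11 → max 18
14 1 18 11 3 → max 18
1 18 11 3 18 → max 18
18 11 3 18 14 → max 18
11 3 18 14 10 → max 18
3 18 14 10 4 → max 18
18 14 10 4 14 → max 18
14 10 4 14 4 → max 14  ≤ 17 ✓
10 4 14 4 5 → max 14  ≤ 17 ✓
4 14 4 5 5 → max 14  ≤ 17 ✓
14 4 5 5 17 → max 17  ≤ 17 ✓
4 5 5 17 17 → max 17  ≤ 17 ✓
5 5 17 17 12 → max 17  ≤ 17 ✓
5 17 17 12 16 → max 17  ≤ 17 ✓
17 17 12 16 12 → max 17  ≤ 17 ✓
17 12 16 12 5 → max 17  ≤ 17 ✓
9 windows satisfy the condition.

9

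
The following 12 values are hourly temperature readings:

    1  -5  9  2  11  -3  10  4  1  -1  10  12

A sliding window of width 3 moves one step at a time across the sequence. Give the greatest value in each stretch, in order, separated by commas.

9, 9, 11, 11, 11, 10, 10, 4, 10, 12

Sliding a size-3 window across the 12 values:
(1, -5, 9) → max 9
(-5, 9, 2) → max 9
(9, 2, 11) → max 11
(2, 11, -3) → max 11
(11, -3, 10) → max 11
(-3, 10, 4) → max 10
(10, 4, 1) → max 10
(4, 1, -1) → max 4
(1, -1, 10) → max 10
(-1, 10, 12) → max 12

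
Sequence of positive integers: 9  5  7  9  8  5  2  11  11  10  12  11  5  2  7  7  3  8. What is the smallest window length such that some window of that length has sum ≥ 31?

Extend right; whenever the sum reaches 31, record the length and shrink from the left:
add 9: running sum 9 < 31
add 5: running sum 14 < 31
add 7: running sum 21 < 31
add 9: running sum 30 < 31
end 4: [9, 5, 7, 9, 8] sum 38, len 5
end 5: [5, 7, 9, 8, 5] sum 34, len 5
end 6: [7, 9, 8, 5, 2] sum 31, len 5
end 7: [9, 8, 5, 2, 11] sum 35, len 5
end 8: [8, 5, 2, 11, 11] sum 37, len 5
end 9: [11, 11, 10] sum 32, len 3
end 10: [11, 10, 12] sum 33, len 3
end 11: [10, 12, 11] sum 33, len 3
end 12: [10, 12, 11, 5] sum 38, len 4
end 13: [10, 12, 11, 5, 2] sum 40, len 5
end 14: [12, 11, 5, 2, 7] sum 37, len 5
end 15: [11, 5, 2, 7, 7] sum 32, len 5
end 16: [11, 5, 2, 7, 7, 3] sum 35, len 6
end 17: [5, 2, 7, 7, 3, 8] sum 32, len 6
Shortest qualifying length: 3.

3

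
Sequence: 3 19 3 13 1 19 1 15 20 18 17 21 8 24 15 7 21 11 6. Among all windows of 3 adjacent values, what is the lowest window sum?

17

Window sums for each of the 17 positions:
[3, 19, 3] → sum 25
[19, 3, 13] → sum 35
[3, 13, 1] → sum 17
[13, 1, 19] → sum 33
[1, 19, 1] → sum 21
[19, 1, 15] → sum 35
[1, 15, 20] → sum 36
[15, 20, 18] → sum 53
[20, 18, 17] → sum 55
[18, 17, 21] → sum 56
[17, 21, 8] → sum 46
[21, 8, 24] → sum 53
[8, 24, 15] → sum 47
[24, 15, 7] → sum 46
[15, 7, 21] → sum 43
[7, 21, 11] → sum 39
[21, 11, 6] → sum 38
Lowest of these is 17.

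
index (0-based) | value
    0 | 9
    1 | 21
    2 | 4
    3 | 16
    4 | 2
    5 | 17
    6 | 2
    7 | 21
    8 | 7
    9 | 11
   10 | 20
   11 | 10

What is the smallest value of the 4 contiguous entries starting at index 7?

7

Elements at indices 7..10: 21, 7, 11, 20
min(21, 7, 11, 20) = 7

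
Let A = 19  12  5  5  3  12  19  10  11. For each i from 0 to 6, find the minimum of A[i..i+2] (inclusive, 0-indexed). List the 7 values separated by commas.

5, 5, 3, 3, 3, 10, 10

Sliding a size-3 window across the 9 values:
[19, 12, 5] → min 5
[12, 5, 5] → min 5
[5, 5, 3] → min 3
[5, 3, 12] → min 3
[3, 12, 19] → min 3
[12, 19, 10] → min 10
[19, 10, 11] → min 10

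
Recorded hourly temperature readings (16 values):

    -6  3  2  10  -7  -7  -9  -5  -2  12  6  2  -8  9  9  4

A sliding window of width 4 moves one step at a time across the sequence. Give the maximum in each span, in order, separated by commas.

10, 10, 10, 10, -5, -2, 12, 12, 12, 12, 9, 9, 9

-6 3 2 10 → max 10
3 2 10 -7 → max 10
2 10 -7 -7 → max 10
10 -7 -7 -9 → max 10
-7 -7 -9 -5 → max -5
-7 -9 -5 -2 → max -2
-9 -5 -2 12 → max 12
-5 -2 12 6 → max 12
-2 12 6 2 → max 12
12 6 2 -8 → max 12
6 2 -8 9 → max 9
2 -8 9 9 → max 9
-8 9 9 4 → max 9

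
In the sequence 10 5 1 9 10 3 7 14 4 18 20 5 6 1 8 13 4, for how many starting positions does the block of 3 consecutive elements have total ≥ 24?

(10, 5, 1) → sum 16
(5, 1, 9) → sum 15
(1, 9, 10) → sum 20
(9, 10, 3) → sum 22
(10, 3, 7) → sum 20
(3, 7, 14) → sum 24  ≥ 24 ✓
(7, 14, 4) → sum 25  ≥ 24 ✓
(14, 4, 18) → sum 36  ≥ 24 ✓
(4, 18, 20) → sum 42  ≥ 24 ✓
(18, 20, 5) → sum 43  ≥ 24 ✓
(20, 5, 6) → sum 31  ≥ 24 ✓
(5, 6, 1) → sum 12
(6, 1, 8) → sum 15
(1, 8, 13) → sum 22
(8, 13, 4) → sum 25  ≥ 24 ✓
7 windows satisfy the condition.

7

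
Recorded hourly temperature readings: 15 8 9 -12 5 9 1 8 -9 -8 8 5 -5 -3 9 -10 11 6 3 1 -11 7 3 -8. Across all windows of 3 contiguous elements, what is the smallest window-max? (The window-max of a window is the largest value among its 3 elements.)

3

[15, 8, 9] → max 15
[8, 9, -12] → max 9
[9, -12, 5] → max 9
[-12, 5, 9] → max 9
[5, 9, 1] → max 9
[9, 1, 8] → max 9
[1, 8, -9] → max 8
[8, -9, -8] → max 8
[-9, -8, 8] → max 8
[-8, 8, 5] → max 8
[8, 5, -5] → max 8
[5, -5, -3] → max 5
[-5, -3, 9] → max 9
[-3, 9, -10] → max 9
[9, -10, 11] → max 11
[-10, 11, 6] → max 11
[11, 6, 3] → max 11
[6, 3, 1] → max 6
[3, 1, -11] → max 3
[1, -11, 7] → max 7
[-11, 7, 3] → max 7
[7, 3, -8] → max 7
Smallest of these is 3.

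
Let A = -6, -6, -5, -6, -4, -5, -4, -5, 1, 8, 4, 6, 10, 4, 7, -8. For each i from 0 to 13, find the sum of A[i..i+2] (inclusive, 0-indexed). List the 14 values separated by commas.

Sliding a size-3 window across the 16 values:
[-6, -6, -5] → sum -17
[-6, -5, -6] → sum -17
[-5, -6, -4] → sum -15
[-6, -4, -5] → sum -15
[-4, -5, -4] → sum -13
[-5, -4, -5] → sum -14
[-4, -5, 1] → sum -8
[-5, 1, 8] → sum 4
[1, 8, 4] → sum 13
[8, 4, 6] → sum 18
[4, 6, 10] → sum 20
[6, 10, 4] → sum 20
[10, 4, 7] → sum 21
[4, 7, -8] → sum 3

-17, -17, -15, -15, -13, -14, -8, 4, 13, 18, 20, 20, 21, 3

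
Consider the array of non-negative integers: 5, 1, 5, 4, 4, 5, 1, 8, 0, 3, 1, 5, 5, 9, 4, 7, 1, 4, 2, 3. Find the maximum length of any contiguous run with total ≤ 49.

13

Extend to the right; shrink from the left whenever the sum exceeds 49:
add 5: [5] sum 5, len 1
add 1: [5, 1] sum 6, len 2
add 5: [5, 1, 5] sum 11, len 3
add 4: [5, 1, 5, 4] sum 15, len 4
add 4: [5, 1, 5, 4, 4] sum 19, len 5
add 5: [5, 1, 5, 4, 4, 5] sum 24, len 6
add 1: [5, 1, 5, 4, 4, 5, 1] sum 25, len 7
add 8: [5, 1, 5, 4, 4, 5, 1, 8] sum 33, len 8
add 0: [5, 1, 5, 4, 4, 5, 1, 8, 0] sum 33, len 9
add 3: [5, 1, 5, 4, 4, 5, 1, 8, 0, 3] sum 36, len 10
add 1: [5, 1, 5, 4, 4, 5, 1, 8, 0, 3, 1] sum 37, len 11
add 5: [5, 1, 5, 4, 4, 5, 1, 8, 0, 3, 1, 5] sum 42, len 12
add 5: [5, 1, 5, 4, 4, 5, 1, 8, 0, 3, 1, 5, 5] sum 47, len 13
add 9: [4, 4, 5, 1, 8, 0, 3, 1, 5, 5, 9] sum 45, len 11
add 4: [4, 4, 5, 1, 8, 0, 3, 1, 5, 5, 9, 4] sum 49, len 12
add 7: [5, 1, 8, 0, 3, 1, 5, 5, 9, 4, 7] sum 48, len 11
add 1: [5, 1, 8, 0, 3, 1, 5, 5, 9, 4, 7, 1] sum 49, len 12
add 4: [1, 8, 0, 3, 1, 5, 5, 9, 4, 7, 1, 4] sum 48, len 12
add 2: [8, 0, 3, 1, 5, 5, 9, 4, 7, 1, 4, 2] sum 49, len 12
add 3: [0, 3, 1, 5, 5, 9, 4, 7, 1, 4, 2, 3] sum 44, len 12
Longest length seen: 13.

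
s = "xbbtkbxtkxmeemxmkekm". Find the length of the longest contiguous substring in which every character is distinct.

add x: [x] len 1
add b: [x, b] len 2
add b (repeat b, move left end past it): [b] len 1
add t: [b, t] len 2
add k: [b, t, k] len 3
add b (repeat b, move left end past it): [t, k, b] len 3
add x: [t, k, b, x] len 4
add t (repeat t, move left end past it): [k, b, x, t] len 4
add k (repeat k, move left end past it): [b, x, t, k] len 4
add x (repeat x, move left end past it): [t, k, x] len 3
add m: [t, k, x, m] len 4
add e: [t, k, x, m, e] len 5
add e (repeat e, move left end past it): [e] len 1
add m: [e, m] len 2
add x: [e, m, x] len 3
add m (repeat m, move left end past it): [x, m] len 2
add k: [x, m, k] len 3
add e: [x, m, k, e] len 4
add k (repeat k, move left end past it): [e, k] len 2
add m: [e, k, m] len 3
Longest all-distinct length: 5.

5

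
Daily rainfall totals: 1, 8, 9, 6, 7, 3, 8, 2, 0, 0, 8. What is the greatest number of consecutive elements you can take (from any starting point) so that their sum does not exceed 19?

Extend to the right; shrink from the left whenever the sum exceeds 19:
add 1: [1] sum 1, len 1
add 8: [1, 8] sum 9, len 2
add 9: [1, 8, 9] sum 18, len 3
add 6: [9, 6] sum 15, len 2
add 7: [6, 7] sum 13, len 2
add 3: [6, 7, 3] sum 16, len 3
add 8: [7, 3, 8] sum 18, len 3
add 2: [3, 8, 2] sum 13, len 3
add 0: [3, 8, 2, 0] sum 13, len 4
add 0: [3, 8, 2, 0, 0] sum 13, len 5
add 8: [8, 2, 0, 0, 8] sum 18, len 5
Longest length seen: 5.

5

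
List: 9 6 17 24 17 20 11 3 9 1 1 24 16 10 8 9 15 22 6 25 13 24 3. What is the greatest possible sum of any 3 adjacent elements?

(9, 6, 17) → sum 32
(6, 17, 24) → sum 47
(17, 24, 17) → sum 58
(24, 17, 20) → sum 61
(17, 20, 11) → sum 48
(20, 11, 3) → sum 34
(11, 3, 9) → sum 23
(3, 9, 1) → sum 13
(9, 1, 1) → sum 11
(1, 1, 24) → sum 26
(1, 24, 16) → sum 41
(24, 16, 10) → sum 50
(16, 10, 8) → sum 34
(10, 8, 9) → sum 27
(8, 9, 15) → sum 32
(9, 15, 22) → sum 46
(15, 22, 6) → sum 43
(22, 6, 25) → sum 53
(6, 25, 13) → sum 44
(25, 13, 24) → sum 62
(13, 24, 3) → sum 40
Greatest of these is 62.

62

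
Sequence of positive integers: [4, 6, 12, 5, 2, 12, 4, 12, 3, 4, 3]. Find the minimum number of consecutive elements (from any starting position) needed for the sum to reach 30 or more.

add 4: running sum 4 < 30
add 6: running sum 10 < 30
add 12: running sum 22 < 30
add 5: running sum 27 < 30
add 2: running sum 29 < 30
end 5: [12, 5, 2, 12] sum 31, len 4
end 6: [12, 5, 2, 12, 4] sum 35, len 5
end 7: [2, 12, 4, 12] sum 30, len 4
end 8: [12, 4, 12, 3] sum 31, len 4
end 9: [12, 4, 12, 3, 4] sum 35, len 5
end 10: [12, 4, 12, 3, 4, 3] sum 38, len 6
Shortest qualifying length: 4.

4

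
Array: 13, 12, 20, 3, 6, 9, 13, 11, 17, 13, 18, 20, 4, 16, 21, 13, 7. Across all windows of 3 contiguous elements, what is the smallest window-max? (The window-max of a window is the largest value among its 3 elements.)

9

13 12 20 → max 20
12 20 3 → max 20
20 3 6 → max 20
3 6 9 → max 9
6 9 13 → max 13
9 13 11 → max 13
13 11 17 → max 17
11 17 13 → max 17
17 13 18 → max 18
13 18 20 → max 20
18 20 4 → max 20
20 4 16 → max 20
4 16 21 → max 21
16 21 13 → max 21
21 13 7 → max 21
Smallest of these is 9.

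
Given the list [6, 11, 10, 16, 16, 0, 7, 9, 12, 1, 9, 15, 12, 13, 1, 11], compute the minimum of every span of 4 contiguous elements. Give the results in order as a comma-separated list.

(6, 11, 10, 16) → min 6
(11, 10, 16, 16) → min 10
(10, 16, 16, 0) → min 0
(16, 16, 0, 7) → min 0
(16, 0, 7, 9) → min 0
(0, 7, 9, 12) → min 0
(7, 9, 12, 1) → min 1
(9, 12, 1, 9) → min 1
(12, 1, 9, 15) → min 1
(1, 9, 15, 12) → min 1
(9, 15, 12, 13) → min 9
(15, 12, 13, 1) → min 1
(12, 13, 1, 11) → min 1

6, 10, 0, 0, 0, 0, 1, 1, 1, 1, 9, 1, 1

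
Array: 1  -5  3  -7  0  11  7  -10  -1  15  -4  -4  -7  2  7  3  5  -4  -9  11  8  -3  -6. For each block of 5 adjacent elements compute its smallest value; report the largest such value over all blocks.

-4

(1, -5, 3, -7, 0) → min -7
(-5, 3, -7, 0, 11) → min -7
(3, -7, 0, 11, 7) → min -7
(-7, 0, 11, 7, -10) → min -10
(0, 11, 7, -10, -1) → min -10
(11, 7, -10, -1, 15) → min -10
(7, -10, -1, 15, -4) → min -10
(-10, -1, 15, -4, -4) → min -10
(-1, 15, -4, -4, -7) → min -7
(15, -4, -4, -7, 2) → min -7
(-4, -4, -7, 2, 7) → min -7
(-4, -7, 2, 7, 3) → min -7
(-7, 2, 7, 3, 5) → min -7
(2, 7, 3, 5, -4) → min -4
(7, 3, 5, -4, -9) → min -9
(3, 5, -4, -9, 11) → min -9
(5, -4, -9, 11, 8) → min -9
(-4, -9, 11, 8, -3) → min -9
(-9, 11, 8, -3, -6) → min -9
Largest of these is -4.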